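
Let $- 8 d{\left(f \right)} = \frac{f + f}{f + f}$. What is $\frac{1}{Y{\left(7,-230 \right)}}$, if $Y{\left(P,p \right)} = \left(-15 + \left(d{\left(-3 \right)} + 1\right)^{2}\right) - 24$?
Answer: $- \frac{64}{2447} \approx -0.026154$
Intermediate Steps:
$d{\left(f \right)} = - \frac{1}{8}$ ($d{\left(f \right)} = - \frac{\left(f + f\right) \frac{1}{f + f}}{8} = - \frac{2 f \frac{1}{2 f}}{8} = \left(- \frac{1}{8}\right) 1 = - \frac{1}{8}$)
$Y{\left(P,p \right)} = - \frac{2447}{64}$ ($Y{\left(P,p \right)} = \left(-15 + \left(- \frac{1}{8} + 1\right)^{2}\right) - 24 = \left(-15 + \left(\frac{7}{8}\right)^{2}\right) - 24 = \left(-15 + \frac{49}{64}\right) - 24 = - \frac{911}{64} - 24 = - \frac{2447}{64}$)
$\frac{1}{Y{\left(7,-230 \right)}} = \frac{1}{- \frac{2447}{64}} = - \frac{64}{2447}$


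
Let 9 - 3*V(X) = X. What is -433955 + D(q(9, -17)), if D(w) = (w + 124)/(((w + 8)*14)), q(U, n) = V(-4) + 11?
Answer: -212637741/490 ≈ -4.3395e+5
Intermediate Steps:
V(X) = 3 - X/3
q(U, n) = 46/3 (q(U, n) = (3 - ⅓*(-4)) + 11 = (3 + 4/3) + 11 = 13/3 + 11 = 46/3)
D(w) = (124 + w)/(112 + 14*w) (D(w) = (124 + w)/(((8 + w)*14)) = (124 + w)/(112 + 14*w))
-433955 + D(q(9, -17)) = -433955 + (124 + 46/3)/(14*(8 + 46/3)) = -433955 + (1/14)*(418/3)/(70/3) = -433955 + (1/14)*(3/70)*(418/3) = -433955 + 209/490 = -212637741/490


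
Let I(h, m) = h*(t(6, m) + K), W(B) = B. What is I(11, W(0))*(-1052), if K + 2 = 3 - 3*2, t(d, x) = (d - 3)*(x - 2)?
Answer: 127292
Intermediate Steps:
t(d, x) = (-3 + d)*(-2 + x)
K = -5 (K = -2 + (3 - 3*2) = -2 + (3 - 6) = -2 - 3 = -5)
I(h, m) = h*(-11 + 3*m) (I(h, m) = h*((6 - 3*m - 2*6 + 6*m) - 5) = h*((6 - 3*m - 12 + 6*m) - 5) = h*((-6 + 3*m) - 5) = h*(-11 + 3*m))
I(11, W(0))*(-1052) = (11*(-11 + 3*0))*(-1052) = (11*(-11 + 0))*(-1052) = (11*(-11))*(-1052) = -121*(-1052) = 127292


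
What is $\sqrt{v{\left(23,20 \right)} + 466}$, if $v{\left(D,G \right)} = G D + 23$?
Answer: $\sqrt{949} \approx 30.806$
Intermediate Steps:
$v{\left(D,G \right)} = 23 + D G$ ($v{\left(D,G \right)} = D G + 23 = 23 + D G$)
$\sqrt{v{\left(23,20 \right)} + 466} = \sqrt{\left(23 + 23 \cdot 20\right) + 466} = \sqrt{\left(23 + 460\right) + 466} = \sqrt{483 + 466} = \sqrt{949}$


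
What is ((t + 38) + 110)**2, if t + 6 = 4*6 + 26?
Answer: 36864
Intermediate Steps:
t = 44 (t = -6 + (4*6 + 26) = -6 + (24 + 26) = -6 + 50 = 44)
((t + 38) + 110)**2 = ((44 + 38) + 110)**2 = (82 + 110)**2 = 192**2 = 36864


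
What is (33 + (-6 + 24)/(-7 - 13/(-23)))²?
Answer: 4995225/5476 ≈ 912.20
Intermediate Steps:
(33 + (-6 + 24)/(-7 - 13/(-23)))² = (33 + 18/(-7 - 13*(-1/23)))² = (33 + 18/(-7 + 13/23))² = (33 + 18/(-148/23))² = (33 + 18*(-23/148))² = (33 - 207/74)² = (2235/74)² = 4995225/5476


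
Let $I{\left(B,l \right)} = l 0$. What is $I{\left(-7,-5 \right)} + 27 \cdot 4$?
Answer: $108$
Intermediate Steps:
$I{\left(B,l \right)} = 0$
$I{\left(-7,-5 \right)} + 27 \cdot 4 = 0 + 27 \cdot 4 = 0 + 108 = 108$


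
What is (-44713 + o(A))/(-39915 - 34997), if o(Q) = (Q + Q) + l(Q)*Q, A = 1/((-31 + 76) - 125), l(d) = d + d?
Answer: 143081679/239718400 ≈ 0.59687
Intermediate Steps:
l(d) = 2*d
A = -1/80 (A = 1/(45 - 125) = 1/(-80) = -1/80 ≈ -0.012500)
o(Q) = 2*Q + 2*Q² (o(Q) = (Q + Q) + (2*Q)*Q = 2*Q + 2*Q²)
(-44713 + o(A))/(-39915 - 34997) = (-44713 + 2*(-1/80)*(1 - 1/80))/(-39915 - 34997) = (-44713 + 2*(-1/80)*(79/80))/(-74912) = (-44713 - 79/3200)*(-1/74912) = -143081679/3200*(-1/74912) = 143081679/239718400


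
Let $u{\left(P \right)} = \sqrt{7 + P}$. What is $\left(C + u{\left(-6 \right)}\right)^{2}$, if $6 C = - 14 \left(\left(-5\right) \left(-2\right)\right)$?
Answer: $\frac{4489}{9} \approx 498.78$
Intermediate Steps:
$C = - \frac{70}{3}$ ($C = \frac{\left(-14\right) \left(\left(-5\right) \left(-2\right)\right)}{6} = \frac{\left(-14\right) 10}{6} = \frac{1}{6} \left(-140\right) = - \frac{70}{3} \approx -23.333$)
$\left(C + u{\left(-6 \right)}\right)^{2} = \left(- \frac{70}{3} + \sqrt{7 - 6}\right)^{2} = \left(- \frac{70}{3} + \sqrt{1}\right)^{2} = \left(- \frac{70}{3} + 1\right)^{2} = \left(- \frac{67}{3}\right)^{2} = \frac{4489}{9}$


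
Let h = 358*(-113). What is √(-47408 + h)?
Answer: I*√87862 ≈ 296.42*I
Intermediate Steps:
h = -40454
√(-47408 + h) = √(-47408 - 40454) = √(-87862) = I*√87862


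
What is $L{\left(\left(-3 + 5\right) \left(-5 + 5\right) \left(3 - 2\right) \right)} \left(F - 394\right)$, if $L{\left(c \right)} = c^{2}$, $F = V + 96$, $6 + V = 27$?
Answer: $0$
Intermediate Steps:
$V = 21$ ($V = -6 + 27 = 21$)
$F = 117$ ($F = 21 + 96 = 117$)
$L{\left(\left(-3 + 5\right) \left(-5 + 5\right) \left(3 - 2\right) \right)} \left(F - 394\right) = \left(\left(-3 + 5\right) \left(-5 + 5\right) \left(3 - 2\right)\right)^{2} \left(117 - 394\right) = \left(2 \cdot 0 \cdot 1\right)^{2} \left(-277\right) = \left(2 \cdot 0\right)^{2} \left(-277\right) = 0^{2} \left(-277\right) = 0 \left(-277\right) = 0$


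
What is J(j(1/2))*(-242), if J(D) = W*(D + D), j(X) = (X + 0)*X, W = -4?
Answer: 484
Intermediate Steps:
j(X) = X**2 (j(X) = X*X = X**2)
J(D) = -8*D (J(D) = -4*(D + D) = -8*D)
J(j(1/2))*(-242) = -8*(1/2)**2*(-242) = -8*1/4*(-242) = -2*(-242) = 484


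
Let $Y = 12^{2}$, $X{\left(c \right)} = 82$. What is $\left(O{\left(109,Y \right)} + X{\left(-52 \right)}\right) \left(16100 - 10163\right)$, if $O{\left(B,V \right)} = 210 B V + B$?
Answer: $19570435887$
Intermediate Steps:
$Y = 144$
$O{\left(B,V \right)} = B + 210 B V$ ($O{\left(B,V \right)} = 210 B V + B = B + 210 B V$)
$\left(O{\left(109,Y \right)} + X{\left(-52 \right)}\right) \left(16100 - 10163\right) = \left(109 \left(1 + 210 \cdot 144\right) + 82\right) \left(16100 - 10163\right) = \left(109 \left(1 + 30240\right) + 82\right) 5937 = \left(109 \cdot 30241 + 82\right) 5937 = \left(3296269 + 82\right) 5937 = 3296351 \cdot 5937 = 19570435887$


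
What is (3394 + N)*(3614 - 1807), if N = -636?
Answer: 4983706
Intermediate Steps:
(3394 + N)*(3614 - 1807) = (3394 - 636)*(3614 - 1807) = 2758*1807 = 4983706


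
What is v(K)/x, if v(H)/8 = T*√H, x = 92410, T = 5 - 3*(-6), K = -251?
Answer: 92*I*√251/46205 ≈ 0.031545*I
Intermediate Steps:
T = 23 (T = 5 + 18 = 23)
v(H) = 184*√H (v(H) = 8*(23*√H) = 184*√H)
v(K)/x = (184*√(-251))/92410 = (184*(I*√251))*(1/92410) = (184*I*√251)*(1/92410) = 92*I*√251/46205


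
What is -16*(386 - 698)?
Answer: 4992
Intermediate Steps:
-16*(386 - 698) = -16*(-312) = 4992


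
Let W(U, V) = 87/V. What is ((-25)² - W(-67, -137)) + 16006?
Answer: 2278534/137 ≈ 16632.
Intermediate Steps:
((-25)² - W(-67, -137)) + 16006 = ((-25)² - 87/(-137)) + 16006 = (625 - 87*(-1)/137) + 16006 = (625 - 1*(-87/137)) + 16006 = (625 + 87/137) + 16006 = 85712/137 + 16006 = 2278534/137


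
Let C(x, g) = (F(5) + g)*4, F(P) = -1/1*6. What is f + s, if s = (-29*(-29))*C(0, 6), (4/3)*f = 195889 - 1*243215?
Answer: -70989/2 ≈ -35495.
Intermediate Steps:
F(P) = -6 (F(P) = -1*1*6 = -1*6 = -6)
C(x, g) = -24 + 4*g (C(x, g) = (-6 + g)*4 = -24 + 4*g)
f = -70989/2 (f = 3*(195889 - 1*243215)/4 = 3*(195889 - 243215)/4 = (¾)*(-47326) = -70989/2 ≈ -35495.)
s = 0 (s = (-29*(-29))*(-24 + 4*6) = 841*(-24 + 24) = 841*0 = 0)
f + s = -70989/2 + 0 = -70989/2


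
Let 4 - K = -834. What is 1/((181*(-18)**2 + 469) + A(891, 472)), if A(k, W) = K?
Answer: 1/59951 ≈ 1.6680e-5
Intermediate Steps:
K = 838 (K = 4 - 1*(-834) = 4 + 834 = 838)
A(k, W) = 838
1/((181*(-18)**2 + 469) + A(891, 472)) = 1/((181*(-18)**2 + 469) + 838) = 1/((181*324 + 469) + 838) = 1/((58644 + 469) + 838) = 1/(59113 + 838) = 1/59951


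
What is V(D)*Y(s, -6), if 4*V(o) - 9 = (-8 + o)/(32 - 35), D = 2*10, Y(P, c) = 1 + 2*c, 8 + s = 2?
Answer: -55/4 ≈ -13.750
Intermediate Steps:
s = -6 (s = -8 + 2 = -6)
D = 20
V(o) = 35/12 - o/12 (V(o) = 9/4 + ((-8 + o)/(32 - 35))/4 = 9/4 + ((-8 + o)/(-3))/4 = 9/4 + ((-8 + o)*(-⅓))/4 = 9/4 + (8/3 - o/3)/4 = 9/4 + (⅔ - o/12) = 35/12 - o/12)
V(D)*Y(s, -6) = (35/12 - 1/12*20)*(1 + 2*(-6)) = (35/12 - 5/3)*(1 - 12) = (5/4)*(-11) = -55/4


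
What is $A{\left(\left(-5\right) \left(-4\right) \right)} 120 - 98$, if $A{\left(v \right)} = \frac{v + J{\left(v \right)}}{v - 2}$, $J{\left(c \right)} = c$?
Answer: $\frac{506}{3} \approx 168.67$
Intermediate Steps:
$A{\left(v \right)} = \frac{2 v}{-2 + v}$ ($A{\left(v \right)} = \frac{v + v}{v - 2} = \frac{2 v}{-2 + v}$)
$A{\left(\left(-5\right) \left(-4\right) \right)} 120 - 98 = \frac{2 \left(\left(-5\right) \left(-4\right)\right)}{-2 - -20} \cdot 120 - 98 = 2 \cdot 20 \frac{1}{-2 + 20} \cdot 120 - 98 = 2 \cdot 20 \cdot \frac{1}{18} \cdot 120 - 98 = \frac{20}{9} \cdot 120 - 98 = \frac{800}{3} - 98 = \frac{506}{3}$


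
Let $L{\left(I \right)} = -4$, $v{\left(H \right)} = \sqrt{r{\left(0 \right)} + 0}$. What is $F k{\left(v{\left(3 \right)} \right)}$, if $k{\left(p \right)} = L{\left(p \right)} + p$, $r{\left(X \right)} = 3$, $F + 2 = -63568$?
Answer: $254280 - 63570 \sqrt{3} \approx 1.4417 \cdot 10^{5}$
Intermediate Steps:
$F = -63570$ ($F = -2 - 63568 = -63570$)
$v{\left(H \right)} = \sqrt{3}$ ($v{\left(H \right)} = \sqrt{3 + 0} = \sqrt{3}$)
$k{\left(p \right)} = -4 + p$
$F k{\left(v{\left(3 \right)} \right)} = - 63570 \left(-4 + \sqrt{3}\right) = 254280 - 63570 \sqrt{3}$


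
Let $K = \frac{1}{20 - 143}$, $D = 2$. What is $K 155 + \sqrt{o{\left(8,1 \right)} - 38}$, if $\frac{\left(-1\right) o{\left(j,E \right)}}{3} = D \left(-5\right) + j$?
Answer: $- \frac{155}{123} + 4 i \sqrt{2} \approx -1.2602 + 5.6569 i$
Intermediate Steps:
$o{\left(j,E \right)} = 30 - 3 j$ ($o{\left(j,E \right)} = - 3 \left(2 \left(-5\right) + j\right) = - 3 \left(-10 + j\right) = 30 - 3 j$)
$K = - \frac{1}{123}$ ($K = \frac{1}{-123} = - \frac{1}{123} \approx -0.0081301$)
$K 155 + \sqrt{o{\left(8,1 \right)} - 38} = \left(- \frac{1}{123}\right) 155 + \sqrt{\left(30 - 24\right) - 38} = - \frac{155}{123} + \sqrt{\left(30 - 24\right) - 38} = - \frac{155}{123} + \sqrt{6 - 38} = - \frac{155}{123} + \sqrt{-32} = - \frac{155}{123} + 4 i \sqrt{2}$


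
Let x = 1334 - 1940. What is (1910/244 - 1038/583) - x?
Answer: 43532485/71126 ≈ 612.05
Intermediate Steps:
x = -606
(1910/244 - 1038/583) - x = (1910/244 - 1038/583) - 1*(-606) = (1910*(1/244) - 1038*1/583) + 606 = (955/122 - 1038/583) + 606 = 430129/71126 + 606 = 43532485/71126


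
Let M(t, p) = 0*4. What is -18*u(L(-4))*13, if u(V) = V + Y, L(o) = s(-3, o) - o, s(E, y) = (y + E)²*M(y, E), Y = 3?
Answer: -1638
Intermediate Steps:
M(t, p) = 0
s(E, y) = 0 (s(E, y) = (y + E)²*0 = (E + y)²*0 = 0)
L(o) = -o (L(o) = 0 - o = -o)
u(V) = 3 + V (u(V) = V + 3 = 3 + V)
-18*u(L(-4))*13 = -18*(3 - 1*(-4))*13 = -18*(3 + 4)*13 = -18*7*13 = -126*13 = -1638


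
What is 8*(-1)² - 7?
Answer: 1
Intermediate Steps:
8*(-1)² - 7 = 8*1 - 7 = 8 - 7 = 1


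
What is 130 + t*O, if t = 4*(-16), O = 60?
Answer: -3710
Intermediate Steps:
t = -64
130 + t*O = 130 - 64*60 = 130 - 3840 = -3710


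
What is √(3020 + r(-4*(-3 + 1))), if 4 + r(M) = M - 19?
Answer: √3005 ≈ 54.818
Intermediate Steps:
r(M) = -23 + M (r(M) = -4 + (M - 19) = -4 + (-19 + M) = -23 + M)
√(3020 + r(-4*(-3 + 1))) = √(3020 + (-23 - 4*(-3 + 1))) = √(3020 + (-23 - 4*(-2))) = √(3020 + (-23 + 8)) = √(3020 - 15) = √3005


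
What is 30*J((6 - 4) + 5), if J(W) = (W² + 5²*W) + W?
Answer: 6930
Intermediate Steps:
J(W) = W² + 26*W (J(W) = (W² + 25*W) + W = W² + 26*W)
30*J((6 - 4) + 5) = 30*(((6 - 4) + 5)*(26 + ((6 - 4) + 5))) = 30*((2 + 5)*(26 + (2 + 5))) = 30*(7*(26 + 7)) = 30*(7*33) = 30*231 = 6930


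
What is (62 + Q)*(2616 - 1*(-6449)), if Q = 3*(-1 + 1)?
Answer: 562030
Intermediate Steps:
Q = 0 (Q = 3*0 = 0)
(62 + Q)*(2616 - 1*(-6449)) = (62 + 0)*(2616 - 1*(-6449)) = 62*(2616 + 6449) = 62*9065 = 562030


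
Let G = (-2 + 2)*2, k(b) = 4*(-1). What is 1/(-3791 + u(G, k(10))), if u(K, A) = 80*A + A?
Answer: -1/4115 ≈ -0.00024301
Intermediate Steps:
k(b) = -4
G = 0 (G = 0*2 = 0)
u(K, A) = 81*A
1/(-3791 + u(G, k(10))) = 1/(-3791 + 81*(-4)) = 1/(-3791 - 324) = 1/(-4115) = -1/4115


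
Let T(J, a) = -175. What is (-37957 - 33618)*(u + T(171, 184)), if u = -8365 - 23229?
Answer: 2273866175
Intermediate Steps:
u = -31594
(-37957 - 33618)*(u + T(171, 184)) = (-37957 - 33618)*(-31594 - 175) = -71575*(-31769) = 2273866175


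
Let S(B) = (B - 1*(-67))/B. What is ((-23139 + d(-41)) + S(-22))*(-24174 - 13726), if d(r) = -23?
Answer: 9657090550/11 ≈ 8.7792e+8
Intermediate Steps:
S(B) = (67 + B)/B (S(B) = (B + 67)/B = (67 + B)/B)
((-23139 + d(-41)) + S(-22))*(-24174 - 13726) = ((-23139 - 23) + (67 - 22)/(-22))*(-24174 - 13726) = (-23162 - 1/22*45)*(-37900) = (-23162 - 45/22)*(-37900) = -509609/22*(-37900) = 9657090550/11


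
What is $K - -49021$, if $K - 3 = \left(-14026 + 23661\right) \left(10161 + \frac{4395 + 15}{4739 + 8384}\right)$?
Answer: $\frac{1285443739207}{13123} \approx 9.7954 \cdot 10^{7}$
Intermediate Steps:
$K = \frac{1284800436624}{13123}$ ($K = 3 + \left(-14026 + 23661\right) \left(10161 + \frac{4395 + 15}{4739 + 8384}\right) = 3 + 9635 \left(10161 + \frac{4410}{13123}\right) = 3 + 9635 \cdot \frac{133347213}{13123} = 3 + \frac{1284800397255}{13123} = \frac{1284800436624}{13123} \approx 9.7905 \cdot 10^{7}$)
$K - -49021 = \frac{1284800436624}{13123} - -49021 = \frac{1284800436624}{13123} + 49021 = \frac{1285443739207}{13123}$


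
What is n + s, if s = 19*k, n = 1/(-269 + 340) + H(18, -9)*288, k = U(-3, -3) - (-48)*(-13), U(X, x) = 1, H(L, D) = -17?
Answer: -1188042/71 ≈ -16733.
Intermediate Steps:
k = -623 (k = 1 - (-48)*(-13) = 1 - 48*13 = 1 - 624 = -623)
n = -347615/71 (n = 1/(-269 + 340) - 17*288 = 1/71 - 4896 = -347615/71 ≈ -4896.0)
s = -11837 (s = 19*(-623) = -11837)
n + s = -347615/71 - 11837 = -1188042/71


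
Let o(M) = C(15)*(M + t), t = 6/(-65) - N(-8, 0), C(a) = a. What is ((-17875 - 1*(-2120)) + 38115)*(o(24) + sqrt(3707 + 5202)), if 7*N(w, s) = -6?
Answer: 58142880/7 + 22360*sqrt(8909) ≈ 1.0417e+7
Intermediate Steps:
N(w, s) = -6/7 (N(w, s) = (1/7)*(-6) = -6/7)
t = 348/455 (t = 6/(-65) - 1*(-6/7) = 6*(-1/65) + 6/7 = -6/65 + 6/7 = 348/455 ≈ 0.76484)
o(M) = 1044/91 + 15*M (o(M) = 15*(M + 348/455) = 15*(348/455 + M) = 1044/91 + 15*M)
((-17875 - 1*(-2120)) + 38115)*(o(24) + sqrt(3707 + 5202)) = ((-17875 - 1*(-2120)) + 38115)*((1044/91 + 15*24) + sqrt(3707 + 5202)) = ((-17875 + 2120) + 38115)*((1044/91 + 360) + sqrt(8909)) = (-15755 + 38115)*(33804/91 + sqrt(8909)) = 22360*(33804/91 + sqrt(8909)) = 58142880/7 + 22360*sqrt(8909)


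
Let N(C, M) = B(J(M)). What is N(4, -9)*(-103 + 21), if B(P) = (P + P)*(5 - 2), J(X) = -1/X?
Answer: -164/3 ≈ -54.667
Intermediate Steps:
B(P) = 6*P (B(P) = (2*P)*3 = 6*P)
N(C, M) = -6/M (N(C, M) = 6*(-1/M) = -6/M)
N(4, -9)*(-103 + 21) = (-6/(-9))*(-103 + 21) = -6*(-⅑)*(-82) = (⅔)*(-82) = -164/3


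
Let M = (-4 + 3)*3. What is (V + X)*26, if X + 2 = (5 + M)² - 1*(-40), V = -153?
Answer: -2886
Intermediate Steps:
M = -3 (M = -1*3 = -3)
X = 42 (X = -2 + ((5 - 3)² - 1*(-40)) = -2 + (2² + 40) = -2 + (4 + 40) = -2 + 44 = 42)
(V + X)*26 = (-153 + 42)*26 = -111*26 = -2886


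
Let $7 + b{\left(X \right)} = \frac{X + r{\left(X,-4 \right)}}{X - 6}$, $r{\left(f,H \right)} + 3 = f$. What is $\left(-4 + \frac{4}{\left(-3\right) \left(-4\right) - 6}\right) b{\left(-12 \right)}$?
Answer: $\frac{55}{3} \approx 18.333$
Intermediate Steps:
$r{\left(f,H \right)} = -3 + f$
$b{\left(X \right)} = -7 + \frac{-3 + 2 X}{-6 + X}$ ($b{\left(X \right)} = -7 + \frac{X + \left(-3 + X\right)}{X - 6} = -7 + \frac{-3 + 2 X}{-6 + X}$)
$\left(-4 + \frac{4}{\left(-3\right) \left(-4\right) - 6}\right) b{\left(-12 \right)} = \left(-4 + \frac{4}{\left(-3\right) \left(-4\right) - 6}\right) \frac{39 - -60}{-6 - 12} = \left(-4 + \frac{4}{12 - 6}\right) \frac{39 + 60}{-18} = \left(-4 + \frac{4}{12 - 6}\right) \left(\left(- \frac{1}{18}\right) 99\right) = \left(-4 + \frac{4}{12 - 6}\right) \left(- \frac{11}{2}\right) = \left(-4 + \frac{4}{6}\right) \left(- \frac{11}{2}\right) = \left(-4 + 4 \cdot \frac{1}{6}\right) \left(- \frac{11}{2}\right) = \left(-4 + \frac{2}{3}\right) \left(- \frac{11}{2}\right) = \left(- \frac{10}{3}\right) \left(- \frac{11}{2}\right) = \frac{55}{3}$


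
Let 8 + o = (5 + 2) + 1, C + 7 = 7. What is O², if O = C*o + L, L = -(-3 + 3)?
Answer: 0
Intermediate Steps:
C = 0 (C = -7 + 7 = 0)
L = 0 (L = -1*0 = 0)
o = 0 (o = -8 + ((5 + 2) + 1) = -8 + (7 + 1) = -8 + 8 = 0)
O = 0 (O = 0*0 + 0 = 0 + 0 = 0)
O² = 0² = 0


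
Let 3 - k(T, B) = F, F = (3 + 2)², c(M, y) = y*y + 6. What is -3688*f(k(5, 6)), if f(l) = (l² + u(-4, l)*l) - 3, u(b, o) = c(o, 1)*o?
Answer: -14268872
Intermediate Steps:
c(M, y) = 6 + y² (c(M, y) = y² + 6 = 6 + y²)
F = 25 (F = 5² = 25)
k(T, B) = -22 (k(T, B) = 3 - 1*25 = 3 - 25 = -22)
u(b, o) = 7*o (u(b, o) = (6 + 1²)*o = (6 + 1)*o = 7*o)
f(l) = -3 + 8*l² (f(l) = (l² + (7*l)*l) - 3 = (l² + 7*l²) - 3 = 8*l² - 3 = -3 + 8*l²)
-3688*f(k(5, 6)) = -3688*(-3 + 8*(-22)²) = -3688*(-3 + 8*484) = -3688*(-3 + 3872) = -3688*3869 = -14268872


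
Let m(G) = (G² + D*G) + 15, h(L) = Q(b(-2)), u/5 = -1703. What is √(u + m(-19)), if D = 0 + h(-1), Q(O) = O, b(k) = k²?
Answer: I*√8215 ≈ 90.637*I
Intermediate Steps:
u = -8515 (u = 5*(-1703) = -8515)
h(L) = 4 (h(L) = (-2)² = 4)
D = 4 (D = 0 + 4 = 4)
m(G) = 15 + G² + 4*G (m(G) = (G² + 4*G) + 15 = 15 + G² + 4*G)
√(u + m(-19)) = √(-8515 + (15 + (-19)² + 4*(-19))) = √(-8515 + (15 + 361 - 76)) = √(-8515 + 300) = √(-8215) = I*√8215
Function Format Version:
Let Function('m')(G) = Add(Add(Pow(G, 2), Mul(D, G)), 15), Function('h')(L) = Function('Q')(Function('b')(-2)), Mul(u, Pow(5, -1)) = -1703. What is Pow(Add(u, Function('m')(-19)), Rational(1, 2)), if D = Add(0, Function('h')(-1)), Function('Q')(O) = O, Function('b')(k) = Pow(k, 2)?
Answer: Mul(I, Pow(8215, Rational(1, 2))) ≈ Mul(90.637, I)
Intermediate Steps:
u = -8515 (u = Mul(5, -1703) = -8515)
Function('h')(L) = 4 (Function('h')(L) = Pow(-2, 2) = 4)
D = 4 (D = Add(0, 4) = 4)
Function('m')(G) = Add(15, Pow(G, 2), Mul(4, G)) (Function('m')(G) = Add(Add(Pow(G, 2), Mul(4, G)), 15) = Add(15, Pow(G, 2), Mul(4, G)))
Pow(Add(u, Function('m')(-19)), Rational(1, 2)) = Pow(Add(-8515, Add(15, Pow(-19, 2), Mul(4, -19))), Rational(1, 2)) = Pow(Add(-8515, Add(15, 361, -76)), Rational(1, 2)) = Pow(Add(-8515, 300), Rational(1, 2)) = Pow(-8215, Rational(1, 2)) = Mul(I, Pow(8215, Rational(1, 2)))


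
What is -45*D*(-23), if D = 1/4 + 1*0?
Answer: 1035/4 ≈ 258.75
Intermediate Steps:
D = 1/4 (D = 1/4 + 0 = 1/4 ≈ 0.25000)
-45*D*(-23) = -45*1/4*(-23) = -45/4*(-23) = 1035/4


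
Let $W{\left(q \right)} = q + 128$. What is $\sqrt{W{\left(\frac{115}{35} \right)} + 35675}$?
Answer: $\frac{2 \sqrt{438627}}{7} \approx 189.23$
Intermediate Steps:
$W{\left(q \right)} = 128 + q$
$\sqrt{W{\left(\frac{115}{35} \right)} + 35675} = \sqrt{\left(128 + \frac{115}{35}\right) + 35675} = \sqrt{\left(128 + 115 \cdot \frac{1}{35}\right) + 35675} = \sqrt{\left(128 + \frac{23}{7}\right) + 35675} = \sqrt{\frac{919}{7} + 35675} = \sqrt{\frac{250644}{7}} = \frac{2 \sqrt{438627}}{7}$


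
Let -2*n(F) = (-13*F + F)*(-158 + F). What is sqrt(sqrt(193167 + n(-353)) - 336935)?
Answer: sqrt(-336935 + sqrt(1275465)) ≈ 579.49*I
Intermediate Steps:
n(F) = 6*F*(-158 + F) (n(F) = -(-13*F + F)*(-158 + F)/2 = -(-12*F)*(-158 + F)/2 = -(-6)*F*(-158 + F) = 6*F*(-158 + F))
sqrt(sqrt(193167 + n(-353)) - 336935) = sqrt(sqrt(193167 + 6*(-353)*(-158 - 353)) - 336935) = sqrt(sqrt(193167 + 6*(-353)*(-511)) - 336935) = sqrt(sqrt(193167 + 1082298) - 336935) = sqrt(sqrt(1275465) - 336935) = sqrt(-336935 + sqrt(1275465))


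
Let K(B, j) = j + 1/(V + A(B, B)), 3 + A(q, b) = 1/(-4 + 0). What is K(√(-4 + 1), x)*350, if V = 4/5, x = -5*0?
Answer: -1000/7 ≈ -142.86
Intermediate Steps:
x = 0
V = ⅘ (V = 4*(⅕) = ⅘ ≈ 0.80000)
A(q, b) = -13/4 (A(q, b) = -3 + 1/(-4 + 0) = -3 + 1/(-4) = -3 - ¼ = -13/4)
K(B, j) = -20/49 + j (K(B, j) = j + 1/(⅘ - 13/4) = j + 1/(-49/20) = j - 20/49 = -20/49 + j)
K(√(-4 + 1), x)*350 = (-20/49 + 0)*350 = -20/49*350 = -1000/7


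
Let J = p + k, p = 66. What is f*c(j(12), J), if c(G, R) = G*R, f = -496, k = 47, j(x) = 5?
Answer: -280240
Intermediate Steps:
J = 113 (J = 66 + 47 = 113)
f*c(j(12), J) = -2480*113 = -496*565 = -280240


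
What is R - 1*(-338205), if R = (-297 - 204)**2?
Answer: 589206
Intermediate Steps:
R = 251001 (R = (-501)**2 = 251001)
R - 1*(-338205) = 251001 - 1*(-338205) = 251001 + 338205 = 589206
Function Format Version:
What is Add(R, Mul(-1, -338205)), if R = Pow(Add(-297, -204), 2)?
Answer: 589206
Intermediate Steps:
R = 251001 (R = Pow(-501, 2) = 251001)
Add(R, Mul(-1, -338205)) = Add(251001, Mul(-1, -338205)) = Add(251001, 338205) = 589206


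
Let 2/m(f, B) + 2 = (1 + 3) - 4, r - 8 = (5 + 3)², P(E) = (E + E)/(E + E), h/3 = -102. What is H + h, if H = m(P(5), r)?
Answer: -307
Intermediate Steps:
h = -306 (h = 3*(-102) = -306)
P(E) = 1 (P(E) = (2*E)/((2*E)) = (2*E)*(1/(2*E)) = 1)
r = 72 (r = 8 + (5 + 3)² = 8 + 8² = 8 + 64 = 72)
m(f, B) = -1 (m(f, B) = 2/(-2 + ((1 + 3) - 4)) = 2/(-2 + (4 - 4)) = 2/(-2 + 0) = 2/(-2) = 2*(-½) = -1)
H = -1
H + h = -1 - 306 = -307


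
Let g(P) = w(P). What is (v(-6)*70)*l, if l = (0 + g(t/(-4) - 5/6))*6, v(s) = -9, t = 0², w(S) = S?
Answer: 3150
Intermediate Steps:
t = 0
g(P) = P
l = -5 (l = (0 + (0/(-4) - 5/6))*6 = (0 + (0*(-¼) - 5*⅙))*6 = (0 + (0 - ⅚))*6 = (0 - ⅚)*6 = -⅚*6 = -5)
(v(-6)*70)*l = -9*70*(-5) = -630*(-5) = 3150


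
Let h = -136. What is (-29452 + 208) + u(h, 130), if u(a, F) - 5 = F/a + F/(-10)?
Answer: -1989201/68 ≈ -29253.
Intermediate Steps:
u(a, F) = 5 - F/10 + F/a (u(a, F) = 5 + (F/a + F/(-10)) = 5 + (F/a + F*(-⅒)) = 5 + (F/a - F/10) = 5 + (-F/10 + F/a) = 5 - F/10 + F/a)
(-29452 + 208) + u(h, 130) = (-29452 + 208) + (5 - ⅒*130 + 130/(-136)) = -29244 + (5 - 13 + 130*(-1/136)) = -29244 + (5 - 13 - 65/68) = -29244 - 609/68 = -1989201/68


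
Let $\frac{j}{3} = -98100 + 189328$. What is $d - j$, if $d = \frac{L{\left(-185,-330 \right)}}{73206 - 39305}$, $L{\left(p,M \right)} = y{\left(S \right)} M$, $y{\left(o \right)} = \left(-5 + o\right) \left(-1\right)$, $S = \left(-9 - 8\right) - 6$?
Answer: $- \frac{1325452932}{4843} \approx -2.7368 \cdot 10^{5}$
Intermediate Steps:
$S = -23$ ($S = -17 - 6 = -23$)
$j = 273684$ ($j = 3 \left(-98100 + 189328\right) = 3 \cdot 91228 = 273684$)
$y{\left(o \right)} = 5 - o$
$L{\left(p,M \right)} = 28 M$ ($L{\left(p,M \right)} = \left(5 - -23\right) M = \left(5 + 23\right) M = 28 M$)
$d = - \frac{1320}{4843}$ ($d = \frac{28 \left(-330\right)}{73206 - 39305} = - \frac{9240}{73206 - 39305} = - \frac{9240}{33901} = \left(-9240\right) \frac{1}{33901} = - \frac{1320}{4843} \approx -0.27256$)
$d - j = - \frac{1320}{4843} - 273684 = - \frac{1325452932}{4843}$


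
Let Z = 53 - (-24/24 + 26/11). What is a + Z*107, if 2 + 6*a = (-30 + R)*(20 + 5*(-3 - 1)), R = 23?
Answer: 182317/33 ≈ 5524.8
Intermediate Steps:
Z = 568/11 (Z = 53 - (-24*1/24 + 26*(1/11)) = 53 - (-1 + 26/11) = 53 - 1*15/11 = 53 - 15/11 = 568/11 ≈ 51.636)
a = -⅓ (a = -⅓ + ((-30 + 23)*(20 + 5*(-3 - 1)))/6 = -⅓ + (-7*(20 + 5*(-4)))/6 = -⅓ + (-7*(20 - 20))/6 = -⅓ + (-7*0)/6 = -⅓ + (⅙)*0 = -⅓ + 0 = -⅓ ≈ -0.33333)
a + Z*107 = -⅓ + (568/11)*107 = -⅓ + 60776/11 = 182317/33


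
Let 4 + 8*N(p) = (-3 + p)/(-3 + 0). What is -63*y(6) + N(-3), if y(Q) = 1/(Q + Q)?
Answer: -11/2 ≈ -5.5000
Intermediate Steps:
y(Q) = 1/(2*Q)
N(p) = -3/8 - p/24 (N(p) = -1/2 + ((-3 + p)/(-3 + 0))/8 = -1/2 + ((-3 + p)/(-3))/8 = -1/2 + ((-3 + p)*(-1/3))/8 = -1/2 + (1 - p/3)/8 = -1/2 + (1/8 - p/24) = -3/8 - p/24)
-63*y(6) + N(-3) = -63/(2*6) + (-3/8 - 1/24*(-3)) = -63/(2*6) + (-3/8 + 1/8) = -63*1/12 - 1/4 = -21/4 - 1/4 = -11/2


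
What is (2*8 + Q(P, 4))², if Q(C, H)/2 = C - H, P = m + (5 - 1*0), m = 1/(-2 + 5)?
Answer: 3136/9 ≈ 348.44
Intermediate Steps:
m = ⅓ (m = 1/3 = ⅓ ≈ 0.33333)
P = 16/3 (P = ⅓ + (5 - 1*0) = ⅓ + (5 + 0) = ⅓ + 5 = 16/3 ≈ 5.3333)
Q(C, H) = -2*H + 2*C (Q(C, H) = 2*(C - H) = -2*H + 2*C)
(2*8 + Q(P, 4))² = (2*8 + (-2*4 + 2*(16/3)))² = (16 + (-8 + 32/3))² = (16 + 8/3)² = (56/3)² = 3136/9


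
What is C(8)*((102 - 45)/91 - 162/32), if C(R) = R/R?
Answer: -6459/1456 ≈ -4.4361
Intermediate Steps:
C(R) = 1
C(8)*((102 - 45)/91 - 162/32) = 1*((102 - 45)/91 - 162/32) = 1*(57*(1/91) - 162*1/32) = 1*(57/91 - 81/16) = 1*(-6459/1456) = -6459/1456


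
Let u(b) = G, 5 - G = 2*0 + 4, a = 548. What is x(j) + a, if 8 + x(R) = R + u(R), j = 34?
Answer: 575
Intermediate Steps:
G = 1 (G = 5 - (2*0 + 4) = 5 - (0 + 4) = 5 - 1*4 = 5 - 4 = 1)
u(b) = 1
x(R) = -7 + R (x(R) = -8 + (R + 1) = -8 + (1 + R) = -7 + R)
x(j) + a = (-7 + 34) + 548 = 27 + 548 = 575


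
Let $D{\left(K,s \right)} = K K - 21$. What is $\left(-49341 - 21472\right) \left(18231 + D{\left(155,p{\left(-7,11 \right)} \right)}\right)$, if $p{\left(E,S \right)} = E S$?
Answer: $-2990787055$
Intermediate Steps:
$D{\left(K,s \right)} = -21 + K^{2}$ ($D{\left(K,s \right)} = K^{2} - 21 = -21 + K^{2}$)
$\left(-49341 - 21472\right) \left(18231 + D{\left(155,p{\left(-7,11 \right)} \right)}\right) = \left(-49341 - 21472\right) \left(18231 - \left(21 - 155^{2}\right)\right) = \left(-49341 - 21472\right) \left(18231 + \left(-21 + 24025\right)\right) = - 70813 \left(18231 + 24004\right) = \left(-70813\right) 42235 = -2990787055$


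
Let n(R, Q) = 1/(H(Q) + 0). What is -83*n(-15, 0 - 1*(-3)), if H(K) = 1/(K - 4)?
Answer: 83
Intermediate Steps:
H(K) = 1/(-4 + K)
n(R, Q) = -4 + Q (n(R, Q) = 1/(1/(-4 + Q) + 0) = 1/(1/(-4 + Q)) = -4 + Q)
-83*n(-15, 0 - 1*(-3)) = -83*(-4 + (0 - 1*(-3))) = -83*(-4 + (0 + 3)) = -83*(-4 + 3) = -83*(-1) = 83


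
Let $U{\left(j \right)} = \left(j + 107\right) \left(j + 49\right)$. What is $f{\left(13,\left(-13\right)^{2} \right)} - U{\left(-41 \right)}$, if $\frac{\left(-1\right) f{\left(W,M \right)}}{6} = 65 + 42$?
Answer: $-1170$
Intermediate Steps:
$f{\left(W,M \right)} = -642$ ($f{\left(W,M \right)} = - 6 \left(65 + 42\right) = \left(-6\right) 107 = -642$)
$U{\left(j \right)} = \left(49 + j\right) \left(107 + j\right)$ ($U{\left(j \right)} = \left(107 + j\right) \left(49 + j\right) = \left(49 + j\right) \left(107 + j\right)$)
$f{\left(13,\left(-13\right)^{2} \right)} - U{\left(-41 \right)} = -642 - \left(5243 + \left(-41\right)^{2} + 156 \left(-41\right)\right) = -642 - \left(5243 + 1681 - 6396\right) = -642 - 528 = -1170$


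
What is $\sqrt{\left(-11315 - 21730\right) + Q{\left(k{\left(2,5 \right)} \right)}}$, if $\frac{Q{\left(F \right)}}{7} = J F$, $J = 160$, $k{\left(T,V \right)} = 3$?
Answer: $i \sqrt{29685} \approx 172.29 i$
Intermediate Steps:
$Q{\left(F \right)} = 1120 F$ ($Q{\left(F \right)} = 7 \cdot 160 F = 1120 F$)
$\sqrt{\left(-11315 - 21730\right) + Q{\left(k{\left(2,5 \right)} \right)}} = \sqrt{\left(-11315 - 21730\right) + 1120 \cdot 3} = \sqrt{-33045 + 3360} = \sqrt{-29685} = i \sqrt{29685}$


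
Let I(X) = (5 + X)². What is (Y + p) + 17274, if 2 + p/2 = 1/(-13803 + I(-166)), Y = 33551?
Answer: 307924440/6059 ≈ 50821.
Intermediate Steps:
p = -24235/6059 (p = -4 + 2/(-13803 + (5 - 166)²) = -4 + 2/(-13803 + (-161)²) = -4 + 2/(-13803 + 25921) = -4 + 2/12118 = -4 + 2*(1/12118) = -4 + 1/6059 = -24235/6059 ≈ -3.9998)
(Y + p) + 17274 = (33551 - 24235/6059) + 17274 = 203261274/6059 + 17274 = 307924440/6059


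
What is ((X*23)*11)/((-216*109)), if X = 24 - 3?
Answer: -1771/7848 ≈ -0.22566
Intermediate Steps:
X = 21
((X*23)*11)/((-216*109)) = ((21*23)*11)/((-216*109)) = (483*11)/(-23544) = 5313*(-1/23544) = -1771/7848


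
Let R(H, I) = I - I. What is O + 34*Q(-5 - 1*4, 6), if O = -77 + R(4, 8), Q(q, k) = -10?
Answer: -417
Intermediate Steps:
R(H, I) = 0
O = -77 (O = -77 + 0 = -77)
O + 34*Q(-5 - 1*4, 6) = -77 + 34*(-10) = -77 - 340 = -417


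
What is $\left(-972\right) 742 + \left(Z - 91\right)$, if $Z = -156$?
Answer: $-721471$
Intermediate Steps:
$\left(-972\right) 742 + \left(Z - 91\right) = \left(-972\right) 742 - 247 = -721224 - 247 = -721471$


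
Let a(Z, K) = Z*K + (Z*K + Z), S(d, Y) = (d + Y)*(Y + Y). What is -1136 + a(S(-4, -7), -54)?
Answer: -17614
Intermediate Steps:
S(d, Y) = 2*Y*(Y + d) (S(d, Y) = (Y + d)*(2*Y) = 2*Y*(Y + d))
a(Z, K) = Z + 2*K*Z (a(Z, K) = K*Z + (K*Z + Z) = K*Z + (Z + K*Z) = Z + 2*K*Z)
-1136 + a(S(-4, -7), -54) = -1136 + (2*(-7)*(-7 - 4))*(1 + 2*(-54)) = -1136 + (2*(-7)*(-11))*(1 - 108) = -1136 + 154*(-107) = -1136 - 16478 = -17614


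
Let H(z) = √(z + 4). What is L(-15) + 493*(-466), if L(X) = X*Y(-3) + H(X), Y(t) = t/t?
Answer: -229753 + I*√11 ≈ -2.2975e+5 + 3.3166*I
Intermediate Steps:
Y(t) = 1
H(z) = √(4 + z)
L(X) = X + √(4 + X) (L(X) = X*1 + √(4 + X) = X + √(4 + X))
L(-15) + 493*(-466) = (-15 + √(4 - 15)) + 493*(-466) = (-15 + √(-11)) - 229738 = (-15 + I*√11) - 229738 = -229753 + I*√11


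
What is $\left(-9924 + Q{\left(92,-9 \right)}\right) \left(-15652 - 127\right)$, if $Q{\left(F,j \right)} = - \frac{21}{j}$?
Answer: $\frac{469661935}{3} \approx 1.5655 \cdot 10^{8}$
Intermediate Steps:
$\left(-9924 + Q{\left(92,-9 \right)}\right) \left(-15652 - 127\right) = \left(-9924 - \frac{21}{-9}\right) \left(-15652 - 127\right) = \left(-9924 - - \frac{7}{3}\right) \left(-15779\right) = \left(-9924 + \frac{7}{3}\right) \left(-15779\right) = \left(- \frac{29765}{3}\right) \left(-15779\right) = \frac{469661935}{3}$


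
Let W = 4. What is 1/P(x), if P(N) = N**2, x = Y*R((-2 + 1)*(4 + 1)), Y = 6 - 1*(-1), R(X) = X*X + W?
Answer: 1/41209 ≈ 2.4267e-5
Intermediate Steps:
R(X) = 4 + X**2 (R(X) = X*X + 4 = X**2 + 4 = 4 + X**2)
Y = 7 (Y = 6 + 1 = 7)
x = 203 (x = 7*(4 + ((-2 + 1)*(4 + 1))**2) = 7*(4 + (-1*5)**2) = 7*(4 + (-5)**2) = 7*(4 + 25) = 7*29 = 203)
1/P(x) = 1/(203**2) = 1/41209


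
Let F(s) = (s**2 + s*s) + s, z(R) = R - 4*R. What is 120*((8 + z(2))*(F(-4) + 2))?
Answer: 7200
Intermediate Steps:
z(R) = -3*R
F(s) = s + 2*s**2 (F(s) = (s**2 + s**2) + s = 2*s**2 + s = s + 2*s**2)
120*((8 + z(2))*(F(-4) + 2)) = 120*((8 - 3*2)*(-4*(1 + 2*(-4)) + 2)) = 120*((8 - 6)*(-4*(1 - 8) + 2)) = 120*(2*(-4*(-7) + 2)) = 120*(2*(28 + 2)) = 120*(2*30) = 120*60 = 7200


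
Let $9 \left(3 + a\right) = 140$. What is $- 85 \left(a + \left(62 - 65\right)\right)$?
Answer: $- \frac{7310}{9} \approx -812.22$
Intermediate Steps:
$a = \frac{113}{9}$ ($a = -3 + \frac{1}{9} \cdot 140 = -3 + \frac{140}{9} = \frac{113}{9} \approx 12.556$)
$- 85 \left(a + \left(62 - 65\right)\right) = - 85 \left(\frac{113}{9} + \left(62 - 65\right)\right) = - 85 \left(\frac{113}{9} - 3\right) = \left(-85\right) \frac{86}{9} = - \frac{7310}{9}$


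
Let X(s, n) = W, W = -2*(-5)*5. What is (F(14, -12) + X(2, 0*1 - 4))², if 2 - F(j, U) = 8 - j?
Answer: 3364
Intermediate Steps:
W = 50 (W = 10*5 = 50)
X(s, n) = 50
F(j, U) = -6 + j (F(j, U) = 2 - (8 - j) = 2 + (-8 + j) = -6 + j)
(F(14, -12) + X(2, 0*1 - 4))² = ((-6 + 14) + 50)² = (8 + 50)² = 58² = 3364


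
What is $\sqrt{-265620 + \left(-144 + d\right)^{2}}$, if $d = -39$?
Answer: $i \sqrt{232131} \approx 481.8 i$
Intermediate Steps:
$\sqrt{-265620 + \left(-144 + d\right)^{2}} = \sqrt{-265620 + \left(-144 - 39\right)^{2}} = \sqrt{-265620 + \left(-183\right)^{2}} = \sqrt{-265620 + 33489} = \sqrt{-232131} = i \sqrt{232131}$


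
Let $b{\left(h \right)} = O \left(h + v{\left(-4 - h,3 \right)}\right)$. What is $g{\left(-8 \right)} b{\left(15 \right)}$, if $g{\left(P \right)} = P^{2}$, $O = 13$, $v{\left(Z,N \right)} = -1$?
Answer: $11648$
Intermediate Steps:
$b{\left(h \right)} = -13 + 13 h$ ($b{\left(h \right)} = 13 \left(h - 1\right) = 13 \left(-1 + h\right) = -13 + 13 h$)
$g{\left(-8 \right)} b{\left(15 \right)} = \left(-8\right)^{2} \left(-13 + 13 \cdot 15\right) = 64 \left(-13 + 195\right) = 64 \cdot 182 = 11648$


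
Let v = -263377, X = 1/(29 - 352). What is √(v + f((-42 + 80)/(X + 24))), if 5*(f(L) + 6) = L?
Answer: 3*I*√43954180861745/38755 ≈ 513.21*I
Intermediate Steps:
X = -1/323 (X = 1/(-323) = -1/323 ≈ -0.0030960)
f(L) = -6 + L/5
√(v + f((-42 + 80)/(X + 24))) = √(-263377 + (-6 + ((-42 + 80)/(-1/323 + 24))/5)) = √(-263377 + (-6 + (38/(7751/323))/5)) = √(-263377 + (-6 + (38*(323/7751))/5)) = √(-263377 + (-6 + (⅕)*(12274/7751))) = √(-263377 + (-6 + 12274/38755)) = √(-263377 - 220256/38755) = √(-10207395891/38755) = 3*I*√43954180861745/38755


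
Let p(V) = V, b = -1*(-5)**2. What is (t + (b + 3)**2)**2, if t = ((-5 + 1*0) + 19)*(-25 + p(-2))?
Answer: 11236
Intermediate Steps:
b = -25 (b = -1*25 = -25)
t = -378 (t = ((-5 + 1*0) + 19)*(-25 - 2) = ((-5 + 0) + 19)*(-27) = (-5 + 19)*(-27) = 14*(-27) = -378)
(t + (b + 3)**2)**2 = (-378 + (-25 + 3)**2)**2 = (-378 + (-22)**2)**2 = (-378 + 484)**2 = 106**2 = 11236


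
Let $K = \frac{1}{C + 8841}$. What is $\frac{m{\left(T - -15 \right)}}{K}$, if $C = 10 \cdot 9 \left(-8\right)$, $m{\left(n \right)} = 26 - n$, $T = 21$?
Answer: $-81210$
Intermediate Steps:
$C = -720$ ($C = 90 \left(-8\right) = -720$)
$K = \frac{1}{8121}$ ($K = \frac{1}{-720 + 8841} = \frac{1}{8121} \approx 0.00012314$)
$\frac{m{\left(T - -15 \right)}}{K} = \left(26 - \left(21 - -15\right)\right) \frac{1}{\frac{1}{8121}} = \left(26 - \left(21 + 15\right)\right) 8121 = \left(26 - 36\right) 8121 = \left(-10\right) 8121 = -81210$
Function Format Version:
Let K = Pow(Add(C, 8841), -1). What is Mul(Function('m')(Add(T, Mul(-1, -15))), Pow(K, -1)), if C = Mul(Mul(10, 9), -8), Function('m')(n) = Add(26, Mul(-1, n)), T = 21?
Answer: -81210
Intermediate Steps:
C = -720 (C = Mul(90, -8) = -720)
K = Rational(1, 8121) (K = Pow(Add(-720, 8841), -1) = Pow(8121, -1) = Rational(1, 8121) ≈ 0.00012314)
Mul(Function('m')(Add(T, Mul(-1, -15))), Pow(K, -1)) = Mul(Add(26, Mul(-1, Add(21, Mul(-1, -15)))), Pow(Rational(1, 8121), -1)) = Mul(Add(26, Mul(-1, Add(21, 15))), 8121) = Mul(Add(26, Mul(-1, 36)), 8121) = Mul(Add(26, -36), 8121) = Mul(-10, 8121) = -81210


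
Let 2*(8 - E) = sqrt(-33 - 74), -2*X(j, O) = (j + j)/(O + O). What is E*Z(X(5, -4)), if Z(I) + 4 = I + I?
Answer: -22 + 11*I*sqrt(107)/8 ≈ -22.0 + 14.223*I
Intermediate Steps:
X(j, O) = -j/(2*O) (X(j, O) = -(j + j)/(2*(O + O)) = -2*j/(2*(2*O)) = -2*j*1/(2*O)/2 = -j/(2*O))
Z(I) = -4 + 2*I (Z(I) = -4 + (I + I) = -4 + 2*I)
E = 8 - I*sqrt(107)/2 (E = 8 - sqrt(-33 - 74)/2 = 8 - I*sqrt(107)/2 ≈ 8.0 - 5.172*I)
E*Z(X(5, -4)) = (8 - I*sqrt(107)/2)*(-4 + 2*(-1/2*5/(-4))) = (8 - I*sqrt(107)/2)*(-4 + 2*(-1/2*5*(-1/4))) = (8 - I*sqrt(107)/2)*(-4 + 2*(5/8)) = (8 - I*sqrt(107)/2)*(-4 + 5/4) = (8 - I*sqrt(107)/2)*(-11/4) = -22 + 11*I*sqrt(107)/8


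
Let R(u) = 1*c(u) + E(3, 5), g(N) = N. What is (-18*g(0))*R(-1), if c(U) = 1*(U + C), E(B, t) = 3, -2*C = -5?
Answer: 0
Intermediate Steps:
C = 5/2 (C = -½*(-5) = 5/2 ≈ 2.5000)
c(U) = 5/2 + U (c(U) = 1*(U + 5/2) = 1*(5/2 + U) = 5/2 + U)
R(u) = 11/2 + u (R(u) = 1*(5/2 + u) + 3 = (5/2 + u) + 3 = 11/2 + u)
(-18*g(0))*R(-1) = (-18*0)*(11/2 - 1) = 0*(9/2) = 0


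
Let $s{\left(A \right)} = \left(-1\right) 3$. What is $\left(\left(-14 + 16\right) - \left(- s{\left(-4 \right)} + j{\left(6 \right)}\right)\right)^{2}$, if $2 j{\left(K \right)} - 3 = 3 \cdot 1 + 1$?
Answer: $\frac{81}{4} \approx 20.25$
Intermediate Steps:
$s{\left(A \right)} = -3$
$j{\left(K \right)} = \frac{7}{2}$ ($j{\left(K \right)} = \frac{3}{2} + \frac{3 \cdot 1 + 1}{2} = \frac{3}{2} + \frac{3 + 1}{2} = \frac{3}{2} + \frac{1}{2} \cdot 4 = \frac{3}{2} + 2 = \frac{7}{2}$)
$\left(\left(-14 + 16\right) - \left(- s{\left(-4 \right)} + j{\left(6 \right)}\right)\right)^{2} = \left(\left(-14 + 16\right) - \frac{13}{2}\right)^{2} = \left(2 - \frac{13}{2}\right)^{2} = \left(- \frac{9}{2}\right)^{2} = \frac{81}{4}$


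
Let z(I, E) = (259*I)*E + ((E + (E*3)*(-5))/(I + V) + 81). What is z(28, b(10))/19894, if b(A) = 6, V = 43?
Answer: 3095019/1412474 ≈ 2.1912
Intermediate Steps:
z(I, E) = 81 - 14*E/(43 + I) + 259*E*I (z(I, E) = (259*I)*E + ((E + (E*3)*(-5))/(I + 43) + 81) = 259*E*I + ((E + (3*E)*(-5))/(43 + I) + 81) = 259*E*I + ((E - 15*E)/(43 + I) + 81) = 259*E*I + ((-14*E)/(43 + I) + 81) = 259*E*I + (-14*E/(43 + I) + 81) = 259*E*I + (81 - 14*E/(43 + I)) = 81 - 14*E/(43 + I) + 259*E*I)
z(28, b(10))/19894 = ((3483 - 14*6 + 81*28 + 259*6*28**2 + 11137*6*28)/(43 + 28))/19894 = ((3483 - 84 + 2268 + 259*6*784 + 1871016)/71)*(1/19894) = ((3483 - 84 + 2268 + 1218336 + 1871016)/71)*(1/19894) = ((1/71)*3095019)*(1/19894) = (3095019/71)*(1/19894) = 3095019/1412474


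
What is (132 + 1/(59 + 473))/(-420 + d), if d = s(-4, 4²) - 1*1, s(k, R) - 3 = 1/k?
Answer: -70225/222509 ≈ -0.31561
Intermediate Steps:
s(k, R) = 3 + 1/k
d = 7/4 (d = (3 + 1/(-4)) - 1*1 = (3 - ¼) - 1 = 11/4 - 1 = 7/4 ≈ 1.7500)
(132 + 1/(59 + 473))/(-420 + d) = (132 + 1/(59 + 473))/(-420 + 7/4) = (132 + 1/532)/(-1673/4) = (132 + 1/532)*(-4/1673) = (70225/532)*(-4/1673) = -70225/222509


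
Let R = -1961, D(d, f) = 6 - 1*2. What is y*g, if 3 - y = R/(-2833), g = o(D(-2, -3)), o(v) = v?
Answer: 26152/2833 ≈ 9.2312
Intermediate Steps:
D(d, f) = 4 (D(d, f) = 6 - 2 = 4)
g = 4
y = 6538/2833 (y = 3 - (-1961)/(-2833) = 3 - (-1961)*(-1)/2833 = 3 - 1*1961/2833 = 3 - 1961/2833 = 6538/2833 ≈ 2.3078)
y*g = (6538/2833)*4 = 26152/2833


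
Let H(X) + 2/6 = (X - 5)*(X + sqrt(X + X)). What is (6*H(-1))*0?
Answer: 0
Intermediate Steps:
H(X) = -1/3 + (-5 + X)*(X + sqrt(2)*sqrt(X)) (H(X) = -1/3 + (X - 5)*(X + sqrt(X + X)) = -1/3 + (-5 + X)*(X + sqrt(2*X)) = -1/3 + (-5 + X)*(X + sqrt(2)*sqrt(X)))
(6*H(-1))*0 = (6*(-1/3 + (-1)**2 - 5*(-1) + sqrt(2)*(-1)**(3/2) - 5*sqrt(2)*sqrt(-1)))*0 = (6*(-1/3 + 1 + 5 + sqrt(2)*(-I) - 5*sqrt(2)*I))*0 = (6*(-1/3 + 1 + 5 - I*sqrt(2) - 5*I*sqrt(2)))*0 = (6*(17/3 - 6*I*sqrt(2)))*0 = (34 - 36*I*sqrt(2))*0 = 0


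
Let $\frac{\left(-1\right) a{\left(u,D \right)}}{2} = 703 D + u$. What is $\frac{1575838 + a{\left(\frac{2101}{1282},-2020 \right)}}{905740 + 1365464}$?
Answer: $\frac{2830626977}{1455841764} \approx 1.9443$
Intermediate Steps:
$a{\left(u,D \right)} = - 1406 D - 2 u$ ($a{\left(u,D \right)} = - 2 \left(703 D + u\right) = - 2 \left(u + 703 D\right) = - 1406 D - 2 u$)
$\frac{1575838 + a{\left(\frac{2101}{1282},-2020 \right)}}{905740 + 1365464} = \frac{1575838 - \left(-2840120 + 2 \cdot \frac{2101}{1282}\right)}{905740 + 1365464} = \frac{1575838 + \left(2840120 - 2 \cdot 2101 \cdot \frac{1}{1282}\right)}{2271204} = \left(1575838 + \left(2840120 - \frac{2101}{641}\right)\right) \frac{1}{2271204} = \left(1575838 + \frac{1820514819}{641}\right) \frac{1}{2271204} = \frac{2830626977}{641} \cdot \frac{1}{2271204} = \frac{2830626977}{1455841764}$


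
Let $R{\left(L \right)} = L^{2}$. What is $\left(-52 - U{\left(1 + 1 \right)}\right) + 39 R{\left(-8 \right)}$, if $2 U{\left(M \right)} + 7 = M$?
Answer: $\frac{4893}{2} \approx 2446.5$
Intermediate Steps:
$U{\left(M \right)} = - \frac{7}{2} + \frac{M}{2}$
$\left(-52 - U{\left(1 + 1 \right)}\right) + 39 R{\left(-8 \right)} = \left(-52 - \left(- \frac{7}{2} + \frac{1 + 1}{2}\right)\right) + 39 \left(-8\right)^{2} = \left(-52 - \left(- \frac{7}{2} + \frac{1}{2} \cdot 2\right)\right) + 39 \cdot 64 = \left(-52 - \left(- \frac{7}{2} + 1\right)\right) + 2496 = \left(-52 - - \frac{5}{2}\right) + 2496 = \left(-52 + \frac{5}{2}\right) + 2496 = - \frac{99}{2} + 2496 = \frac{4893}{2}$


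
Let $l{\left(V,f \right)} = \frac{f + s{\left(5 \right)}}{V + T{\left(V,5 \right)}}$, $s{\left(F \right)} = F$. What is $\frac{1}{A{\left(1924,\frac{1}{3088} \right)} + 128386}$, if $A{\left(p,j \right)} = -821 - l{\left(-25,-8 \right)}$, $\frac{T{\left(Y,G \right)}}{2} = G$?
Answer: $\frac{5}{637824} \approx 7.8391 \cdot 10^{-6}$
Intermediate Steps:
$T{\left(Y,G \right)} = 2 G$
$l{\left(V,f \right)} = \frac{5 + f}{10 + V}$ ($l{\left(V,f \right)} = \frac{f + 5}{V + 2 \cdot 5} = \frac{5 + f}{V + 10} = \frac{5 + f}{10 + V}$)
$A{\left(p,j \right)} = - \frac{4106}{5}$ ($A{\left(p,j \right)} = -821 - \frac{5 - 8}{10 - 25} = -821 - \frac{1}{-15} \left(-3\right) = -821 - \left(- \frac{1}{15}\right) \left(-3\right) = -821 - \frac{1}{5} = - \frac{4106}{5}$)
$\frac{1}{A{\left(1924,\frac{1}{3088} \right)} + 128386} = \frac{1}{- \frac{4106}{5} + 128386} = \frac{1}{\frac{637824}{5}} = \frac{5}{637824}$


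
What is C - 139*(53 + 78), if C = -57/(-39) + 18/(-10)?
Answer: -1183607/65 ≈ -18209.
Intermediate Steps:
C = -22/65 (C = -57*(-1/39) + 18*(-⅒) = 19/13 - 9/5 = -22/65 ≈ -0.33846)
C - 139*(53 + 78) = -22/65 - 139*(53 + 78) = -22/65 - 139*131 = -22/65 - 18209 = -1183607/65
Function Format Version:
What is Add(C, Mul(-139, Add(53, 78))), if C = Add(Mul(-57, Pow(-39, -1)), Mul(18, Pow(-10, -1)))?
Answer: Rational(-1183607, 65) ≈ -18209.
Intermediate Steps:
C = Rational(-22, 65) (C = Add(Mul(-57, Rational(-1, 39)), Mul(18, Rational(-1, 10))) = Add(Rational(19, 13), Rational(-9, 5)) = Rational(-22, 65) ≈ -0.33846)
Add(C, Mul(-139, Add(53, 78))) = Add(Rational(-22, 65), Mul(-139, Add(53, 78))) = Add(Rational(-22, 65), Mul(-139, 131)) = Add(Rational(-22, 65), -18209) = Rational(-1183607, 65)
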